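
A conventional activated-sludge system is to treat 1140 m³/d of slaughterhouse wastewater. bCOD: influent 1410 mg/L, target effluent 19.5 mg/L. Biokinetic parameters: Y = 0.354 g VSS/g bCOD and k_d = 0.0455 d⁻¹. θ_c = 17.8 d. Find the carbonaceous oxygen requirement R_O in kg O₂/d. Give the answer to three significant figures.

R_O ≈ 1140 kg O₂/d

Observed yield with endogenous decay: Y_obs = Y / (1 + k_d·θ_c) = 0.354 / (1 + 0.0455 × 17.8) = 0.354 / 1.810 = 0.1956 g VSS/g bCOD.
Mass of bCOD removed per day: Q(S₀ − S) = 1140 × 1390 g/m³ = 1585 kg/d.
P_X = Y_obs·Q·(S₀ − S) = 0.1956 × 1585 = 310.0 kg VSS/d.
R_O = Q·ΔS − 1.42 P_X = 1585 − 440.3 = 1145 kg O₂/d.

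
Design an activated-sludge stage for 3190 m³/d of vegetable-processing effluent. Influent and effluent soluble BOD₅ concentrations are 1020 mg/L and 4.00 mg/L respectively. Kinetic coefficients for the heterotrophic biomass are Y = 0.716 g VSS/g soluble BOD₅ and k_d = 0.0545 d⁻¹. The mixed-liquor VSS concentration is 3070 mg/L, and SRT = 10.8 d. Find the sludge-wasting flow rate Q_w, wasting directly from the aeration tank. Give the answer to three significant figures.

Q_w ≈ 476 m³/d

Steady-state biomass mass balance: V·X·(1 + k_d·θ_c) = Y·Q·(S₀ − S)·θ_c, so V = 0.716 × 3190 × (1020 − 4.00) × 10.8 / [3070 × (1 + 0.0545 × 10.8)] = 2.51×10^7 / 4877 = 5139 m³.
For wasting at MLVSS concentration, Q_w = V/θ_c = 5139/10.8 = 475.8 m³/d.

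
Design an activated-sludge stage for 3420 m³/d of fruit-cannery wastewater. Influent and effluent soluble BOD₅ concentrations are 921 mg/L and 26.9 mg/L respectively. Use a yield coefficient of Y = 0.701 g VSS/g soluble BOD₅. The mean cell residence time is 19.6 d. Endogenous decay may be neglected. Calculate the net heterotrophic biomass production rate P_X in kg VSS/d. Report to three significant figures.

No decay correction is needed, so Y_obs = Y = 0.701.
Q·(S₀ − S) = 3420 × (921 − 26.9) × 10⁻³ = 3058 kg/d removed.
Biomass produced: P_X = Y_obs·Q·ΔS = 0.7010 × 3058 ≈ 2144 kg VSS/d.

P_X ≈ 2140 kg VSS/d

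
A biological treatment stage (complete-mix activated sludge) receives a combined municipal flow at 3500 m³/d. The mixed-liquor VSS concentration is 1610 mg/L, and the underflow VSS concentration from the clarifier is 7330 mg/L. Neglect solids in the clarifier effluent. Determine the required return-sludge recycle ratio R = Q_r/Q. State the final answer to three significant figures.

R ≈ 0.281

Solids balance on the clarifier gives (1+R)X = R·X_r, so R = X/(X_r − X) = 1610 / (7330 − 1610) = 0.2815.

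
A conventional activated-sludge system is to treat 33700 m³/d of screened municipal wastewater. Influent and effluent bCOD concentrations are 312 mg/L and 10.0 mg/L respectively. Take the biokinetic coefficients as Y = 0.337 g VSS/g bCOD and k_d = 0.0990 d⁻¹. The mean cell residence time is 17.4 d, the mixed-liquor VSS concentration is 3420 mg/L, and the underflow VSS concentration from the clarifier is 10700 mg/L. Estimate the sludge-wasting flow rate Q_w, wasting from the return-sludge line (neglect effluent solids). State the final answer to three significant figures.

Q_w ≈ 118 m³/d

Steady-state biomass mass balance: V·X·(1 + k_d·θ_c) = Y·Q·(S₀ − S)·θ_c, so V = 0.337 × 33700 × (312 − 10.0) × 17.4 / [3420 × (1 + 0.0990 × 17.4)] = 5.97×10^7 / 9311 = 6409 m³.
Q_w = (V·X)/(θ_c X_r) = 6409 × 3420 / (17.4 × 10700) = 117.7 m³/d.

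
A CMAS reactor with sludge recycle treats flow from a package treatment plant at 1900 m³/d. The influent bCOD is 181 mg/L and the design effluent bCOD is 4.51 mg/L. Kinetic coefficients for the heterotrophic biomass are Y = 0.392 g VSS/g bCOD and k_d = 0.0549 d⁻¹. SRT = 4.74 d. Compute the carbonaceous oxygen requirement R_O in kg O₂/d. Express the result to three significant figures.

R_O ≈ 187 kg O₂/d

Correct the yield for decay: Y_obs = Y/(1 + k_d θ_c) = 0.392 / (1 + 0.0549 × 4.74) = 0.392 / 1.260 = 0.3111.
ΔS = 181 − 4.51 = 176.5 mg/L, so the substrate removal rate is 1900 × 176.5/1000 = 335.3 kg bCOD/d.
Biomass synthesised: P_X = Y_obs × 335.3 = 104.3 kg VSS/d.
Carbonaceous O₂ demand = substrate oxidised − cell-mass equivalent = 335.3 − 1.42 × 104.3 = 187.2 kg O₂/d.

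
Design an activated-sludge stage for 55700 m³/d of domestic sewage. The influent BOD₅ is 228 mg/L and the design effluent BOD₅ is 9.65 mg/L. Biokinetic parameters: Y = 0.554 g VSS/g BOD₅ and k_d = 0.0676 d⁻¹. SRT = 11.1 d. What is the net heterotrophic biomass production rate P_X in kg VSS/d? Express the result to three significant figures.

The observed yield is Y_obs = Y/(1 + k_d·θ_c) = 0.554 / (1 + 0.0676 × 11.1) = 0.554 / 1.750 = 0.3165 g VSS per g BOD₅ removed.
ΔS = 228 − 9.65 = 218.3 mg/L, so the substrate removal rate is 55700 × 218.3/1000 = 12162 kg BOD₅/d.
P_X = Y_obs · Q(S₀ − S) = 0.3165 × 12162 = 3849 kg VSS/d.

P_X ≈ 3850 kg VSS/d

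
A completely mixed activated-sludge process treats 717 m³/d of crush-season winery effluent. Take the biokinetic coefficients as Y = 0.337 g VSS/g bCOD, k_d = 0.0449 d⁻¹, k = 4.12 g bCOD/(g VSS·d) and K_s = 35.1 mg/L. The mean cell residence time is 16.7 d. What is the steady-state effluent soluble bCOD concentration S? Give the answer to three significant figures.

For a completely mixed reactor with recycle the Lawrence–McCarty relation gives S = K_s·(1 + k_d·θ_c) / [θ_c·(Y·k − k_d) − 1] = 35.1 × (1 + 0.0449 × 16.7) / [16.7 × (0.337 × 4.12 − 0.0449) − 1] = 61.42 / 21.44 = 2.865 mg/L.

S ≈ 2.87 mg/L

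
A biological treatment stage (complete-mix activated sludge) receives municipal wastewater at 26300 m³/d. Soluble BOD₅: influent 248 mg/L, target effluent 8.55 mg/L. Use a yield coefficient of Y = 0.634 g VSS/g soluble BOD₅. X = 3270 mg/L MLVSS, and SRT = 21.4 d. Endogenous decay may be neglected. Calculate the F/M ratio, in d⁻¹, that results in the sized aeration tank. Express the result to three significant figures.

F/M ≈ 0.0763 d⁻¹

With k_d = 0 the design equation reduces to V = Y Q (S₀−S) θ_c / X = 0.634 × 26300 × (248 − 8.55) × 21.4 / 3270 = 26129 m³.
F/M = Q·S₀ / (V·X) = 26300 × 248 / (26129 × 3270) = 0.07634 g soluble BOD₅·(g VSS·d)⁻¹.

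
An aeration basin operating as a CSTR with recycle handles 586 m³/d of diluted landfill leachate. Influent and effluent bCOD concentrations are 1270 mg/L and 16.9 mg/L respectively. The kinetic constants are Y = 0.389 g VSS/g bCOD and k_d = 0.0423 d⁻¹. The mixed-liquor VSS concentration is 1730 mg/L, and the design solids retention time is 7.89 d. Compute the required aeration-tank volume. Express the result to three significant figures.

V ≈ 977 m³

Steady-state biomass mass balance: V·X·(1 + k_d·θ_c) = Y·Q·(S₀ − S)·θ_c, so V = 0.389 × 586 × (1270 − 16.9) × 7.89 / [1730 × (1 + 0.0423 × 7.89)] = 2.25×10^6 / 2307 = 976.8 m³.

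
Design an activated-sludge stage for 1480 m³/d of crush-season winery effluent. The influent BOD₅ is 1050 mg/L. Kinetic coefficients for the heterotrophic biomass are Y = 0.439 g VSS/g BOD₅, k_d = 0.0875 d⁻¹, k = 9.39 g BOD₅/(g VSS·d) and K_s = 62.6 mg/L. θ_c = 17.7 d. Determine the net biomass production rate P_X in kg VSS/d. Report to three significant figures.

For a completely mixed reactor with recycle the Lawrence–McCarty relation gives S = K_s·(1 + k_d·θ_c) / [θ_c·(Y·k − k_d) − 1] = 62.6 × (1 + 0.0875 × 17.7) / [17.7 × (0.439 × 9.39 − 0.0875) − 1] = 159.6 / 70.41 = 2.266 mg/L.
Observed yield with endogenous decay: Y_obs = Y / (1 + k_d·θ_c) = 0.439 / (1 + 0.0875 × 17.7) = 0.439 / 2.549 = 0.1722 g VSS/g BOD₅.
Q·(S₀ − S) = 1480 × (1050 − 2.27) × 10⁻³ = 1551 kg/d removed.
Biomass produced: P_X = Y_obs·Q·ΔS = 0.1722 × 1551 ≈ 267.1 kg VSS/d.

P_X ≈ 267 kg VSS/d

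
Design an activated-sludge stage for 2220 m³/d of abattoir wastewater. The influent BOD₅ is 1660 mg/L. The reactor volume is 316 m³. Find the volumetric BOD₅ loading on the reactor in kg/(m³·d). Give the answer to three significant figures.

L_v ≈ 11.7 kg BOD₅/(m³·d)

Volumetric loading L_v = Q·S₀ / V = 2220 × 1660 g/m³ / 316.0 m³ = 11662 g/(m³·d) = 11.66 kg BOD₅/(m³·d).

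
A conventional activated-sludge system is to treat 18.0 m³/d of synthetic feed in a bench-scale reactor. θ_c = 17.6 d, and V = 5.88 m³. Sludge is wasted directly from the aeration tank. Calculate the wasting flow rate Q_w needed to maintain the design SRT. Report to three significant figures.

Q_w ≈ 0.334 m³/d

For wasting at MLVSS concentration, Q_w = V/θ_c = 5.880/17.6 = 0.3341 m³/d.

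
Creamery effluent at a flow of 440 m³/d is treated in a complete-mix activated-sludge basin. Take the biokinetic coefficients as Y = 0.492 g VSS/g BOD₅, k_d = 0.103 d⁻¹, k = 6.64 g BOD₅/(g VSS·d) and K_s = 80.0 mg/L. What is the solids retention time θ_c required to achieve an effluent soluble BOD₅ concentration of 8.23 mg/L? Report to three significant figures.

From 1/θ_c = Y·k·S/(K_s + S) − k_d: Y·k·S/(K_s+S) = 0.492 × 6.64 × 8.23 / (80.0 + 8.23) = 0.3047 d⁻¹.
1/θ_c = 0.3047 − 0.103 = 0.2017 d⁻¹, so θ_c = 4.957 d.

θ_c ≈ 4.96 d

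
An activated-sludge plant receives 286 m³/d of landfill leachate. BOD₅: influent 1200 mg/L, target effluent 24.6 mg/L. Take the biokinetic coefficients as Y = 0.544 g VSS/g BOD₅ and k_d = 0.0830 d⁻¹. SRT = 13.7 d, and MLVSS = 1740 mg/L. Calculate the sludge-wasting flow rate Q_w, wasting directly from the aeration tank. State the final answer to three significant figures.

From the SRT design equation V = Y Q (S₀−S) θ_c / [X (1 + k_d θ_c)] = 0.544 × 286 × (1200 − 24.6) × 13.7 / [1740 × (1 + 0.0830 × 13.7)] = 2.51×10^6 / 3719 = 673.7 m³.
Wasting from the aeration tank: Q_w = V / θ_c = 673.7 / 13.7 = 49.18 m³/d.

Q_w ≈ 49.2 m³/d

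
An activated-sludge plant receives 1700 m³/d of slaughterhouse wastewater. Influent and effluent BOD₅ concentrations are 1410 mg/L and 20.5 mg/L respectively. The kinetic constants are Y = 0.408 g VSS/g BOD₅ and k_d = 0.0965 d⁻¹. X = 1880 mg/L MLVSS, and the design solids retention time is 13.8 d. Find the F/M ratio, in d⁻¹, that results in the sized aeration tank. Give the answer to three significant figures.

F/M ≈ 0.420 d⁻¹

From the SRT design equation V = Y Q (S₀−S) θ_c / [X (1 + k_d θ_c)] = 0.408 × 1700 × (1410 − 20.5) × 13.8 / [1880 × (1 + 0.0965 × 13.8)] = 1.33×10^7 / 4384 = 3034 m³.
Food-to-microorganism ratio F/M = Q S₀ / (V X) = 1700 × 1410 / (3034 × 1880) = 0.4202 d⁻¹.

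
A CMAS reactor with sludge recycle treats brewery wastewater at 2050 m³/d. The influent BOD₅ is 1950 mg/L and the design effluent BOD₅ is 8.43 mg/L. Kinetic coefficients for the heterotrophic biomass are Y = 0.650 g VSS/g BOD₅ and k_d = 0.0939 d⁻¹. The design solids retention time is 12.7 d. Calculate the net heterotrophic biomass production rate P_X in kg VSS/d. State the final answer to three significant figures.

P_X ≈ 1180 kg VSS/d

Y_obs = Y / (1 + k_d θ_c) = 0.650 / (1 + 0.0939 × 12.7) = 0.650 / 2.193 = 0.2965.
Q·(S₀ − S) = 2050 × (1950 − 8.43) × 10⁻³ = 3980 kg/d removed.
So the net sludge growth is P_X = 0.2965 × 3980 = 1180 kg VSS/d.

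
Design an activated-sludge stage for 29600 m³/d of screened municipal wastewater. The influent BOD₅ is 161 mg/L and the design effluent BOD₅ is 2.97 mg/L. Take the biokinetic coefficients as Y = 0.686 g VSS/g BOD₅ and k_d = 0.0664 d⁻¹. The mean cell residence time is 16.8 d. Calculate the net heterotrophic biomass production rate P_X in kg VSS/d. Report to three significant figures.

P_X ≈ 1520 kg VSS/d

Observed yield with endogenous decay: Y_obs = Y / (1 + k_d·θ_c) = 0.686 / (1 + 0.0664 × 16.8) = 0.686 / 2.116 = 0.3243 g VSS/g BOD₅.
ΔS = 161 − 2.97 = 158.0 mg/L, so the substrate removal rate is 29600 × 158.0/1000 = 4678 kg BOD₅/d.
So the net sludge growth is P_X = 0.3243 × 4678 = 1517 kg VSS/d.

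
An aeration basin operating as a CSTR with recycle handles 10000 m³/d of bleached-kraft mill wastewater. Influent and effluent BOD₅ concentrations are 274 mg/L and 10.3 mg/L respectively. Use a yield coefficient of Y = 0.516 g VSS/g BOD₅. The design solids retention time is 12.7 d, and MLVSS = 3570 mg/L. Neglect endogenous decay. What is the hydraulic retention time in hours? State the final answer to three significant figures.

Biomass mass balance (decay neglected): V·X = Y·Q·(S₀ − S)·θ_c, so V = 0.516 × 10000 × (274 − 10.3) × 12.7 / 3570 = 4841 m³.
HRT = V/Q = 4841 m³ / 10000 m³·d⁻¹ = 0.4841 d × 24 = 11.62 h.

τ ≈ 11.6 h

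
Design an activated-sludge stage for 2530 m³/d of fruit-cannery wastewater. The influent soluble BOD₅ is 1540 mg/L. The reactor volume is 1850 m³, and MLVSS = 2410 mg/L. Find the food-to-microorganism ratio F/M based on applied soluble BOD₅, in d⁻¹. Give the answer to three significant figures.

Food-to-microorganism ratio F/M = Q S₀ / (V X) = 2530 × 1540 / (1850 × 2410) = 0.8739 d⁻¹.

F/M ≈ 0.874 d⁻¹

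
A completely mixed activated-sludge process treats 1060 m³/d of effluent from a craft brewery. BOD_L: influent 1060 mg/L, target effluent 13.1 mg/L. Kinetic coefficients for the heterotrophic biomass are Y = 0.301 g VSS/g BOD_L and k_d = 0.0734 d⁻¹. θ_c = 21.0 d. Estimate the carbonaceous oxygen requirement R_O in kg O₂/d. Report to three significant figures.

Observed yield with endogenous decay: Y_obs = Y / (1 + k_d·θ_c) = 0.301 / (1 + 0.0734 × 21.0) = 0.301 / 2.541 = 0.1184 g VSS/g BOD_L.
Mass of BOD_L removed per day: Q(S₀ − S) = 1060 × 1047 g/m³ = 1110 kg/d.
Net sludge production P_X = 0.1184 × 1110 = 131.4 kg VSS/d.
R_O = Q·ΔS − 1.42 P_X = 1110 − 186.6 = 923.1 kg O₂/d.

R_O ≈ 923 kg O₂/d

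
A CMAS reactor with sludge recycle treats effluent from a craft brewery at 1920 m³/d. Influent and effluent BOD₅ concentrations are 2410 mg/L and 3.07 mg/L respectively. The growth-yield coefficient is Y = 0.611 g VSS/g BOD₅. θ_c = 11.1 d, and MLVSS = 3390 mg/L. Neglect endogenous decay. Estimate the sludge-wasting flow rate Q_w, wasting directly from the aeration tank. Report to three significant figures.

Biomass mass balance (decay neglected): V·X = Y·Q·(S₀ − S)·θ_c, so V = 0.611 × 1920 × (2410 − 3.07) × 11.1 / 3390 = 9245 m³.
With mixed-liquor wasting, θ_c = V/Q_w, so Q_w = V/θ_c = 9245/11.1 = 832.9 m³/d.

Q_w ≈ 833 m³/d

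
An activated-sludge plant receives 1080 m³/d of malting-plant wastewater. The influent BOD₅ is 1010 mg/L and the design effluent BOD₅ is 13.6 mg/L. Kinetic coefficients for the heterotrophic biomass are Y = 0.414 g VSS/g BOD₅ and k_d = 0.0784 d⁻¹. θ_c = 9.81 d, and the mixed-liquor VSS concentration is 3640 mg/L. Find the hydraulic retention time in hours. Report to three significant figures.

τ ≈ 15.1 h

Steady-state biomass mass balance: V·X·(1 + k_d·θ_c) = Y·Q·(S₀ − S)·θ_c, so V = 0.414 × 1080 × (1010 − 13.6) × 9.81 / [3640 × (1 + 0.0784 × 9.81)] = 4.37×10^6 / 6440 = 678.7 m³.
τ = V/Q = 678.7/1080 = 0.6284 d, or 15.08 h.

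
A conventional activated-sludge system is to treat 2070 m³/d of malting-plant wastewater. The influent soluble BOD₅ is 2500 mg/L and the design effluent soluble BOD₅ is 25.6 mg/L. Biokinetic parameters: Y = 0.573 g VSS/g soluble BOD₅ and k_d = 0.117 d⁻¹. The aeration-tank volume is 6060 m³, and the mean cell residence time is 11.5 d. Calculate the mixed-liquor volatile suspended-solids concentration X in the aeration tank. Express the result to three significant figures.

X = Y·Q·ΔS·θ_c / [V·(1 + k_d θ_c)] = 0.573 × 2070 × (2500 − 25.6) × 11.5 / [6060 × (1 + 0.117 × 11.5)] = 2375 mg/L.

X ≈ 2370 mg/L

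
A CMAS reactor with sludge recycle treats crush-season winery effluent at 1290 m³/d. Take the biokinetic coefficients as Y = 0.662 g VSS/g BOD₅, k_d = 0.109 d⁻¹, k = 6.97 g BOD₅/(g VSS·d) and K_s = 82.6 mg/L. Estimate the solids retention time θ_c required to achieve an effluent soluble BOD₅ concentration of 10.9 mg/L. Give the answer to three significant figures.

θ_c ≈ 2.33 d

Specific growth rate at S = 10.9 mg/L: μ = YkS/(K_s+S) = 0.662·6.97·10.9/(82.6+10.9) = 0.5379 d⁻¹.
Then 1/θ_c = μ − k_d = 0.5379 − 0.109 = 0.4289 d⁻¹, giving θ_c = 2.332 d.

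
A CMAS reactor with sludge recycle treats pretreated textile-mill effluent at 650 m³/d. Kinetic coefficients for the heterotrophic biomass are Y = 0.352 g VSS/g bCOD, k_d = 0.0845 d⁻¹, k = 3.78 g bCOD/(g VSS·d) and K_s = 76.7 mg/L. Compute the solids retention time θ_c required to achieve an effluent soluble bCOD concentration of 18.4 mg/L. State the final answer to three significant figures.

At the target effluent, Y k S/(K_s+S) = 0.352×3.78×18.4/95.10 = 0.2574 d⁻¹.
Then 1/θ_c = μ − k_d = 0.2574 − 0.0845 = 0.1729 d⁻¹, giving θ_c = 5.782 d.

θ_c ≈ 5.78 d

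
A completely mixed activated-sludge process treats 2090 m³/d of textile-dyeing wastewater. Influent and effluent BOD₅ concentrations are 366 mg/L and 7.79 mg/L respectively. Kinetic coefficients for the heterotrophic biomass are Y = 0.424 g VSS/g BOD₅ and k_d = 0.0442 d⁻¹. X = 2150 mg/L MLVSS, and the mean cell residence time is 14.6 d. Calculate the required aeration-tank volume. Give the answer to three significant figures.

V ≈ 1310 m³

From the SRT design equation V = Y Q (S₀−S) θ_c / [X (1 + k_d θ_c)] = 0.424 × 2090 × (366 − 7.79) × 14.6 / [2150 × (1 + 0.0442 × 14.6)] = 4.63×10^6 / 3537 = 1310 m³.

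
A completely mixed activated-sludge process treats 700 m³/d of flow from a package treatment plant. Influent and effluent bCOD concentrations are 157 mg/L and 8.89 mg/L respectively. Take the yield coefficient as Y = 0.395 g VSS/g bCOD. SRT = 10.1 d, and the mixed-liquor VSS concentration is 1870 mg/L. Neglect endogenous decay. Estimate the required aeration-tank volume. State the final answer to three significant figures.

Biomass mass balance (decay neglected): V·X = Y·Q·(S₀ − S)·θ_c, so V = 0.395 × 700 × (157 − 8.89) × 10.1 / 1870 = 221.2 m³.

V ≈ 221 m³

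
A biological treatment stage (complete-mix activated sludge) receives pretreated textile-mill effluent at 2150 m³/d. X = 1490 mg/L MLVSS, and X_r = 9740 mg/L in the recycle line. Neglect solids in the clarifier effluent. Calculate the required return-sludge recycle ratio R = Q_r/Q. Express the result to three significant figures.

Mass balance around the secondary clarifier (neglecting effluent solids): R = X / (X_r − X) = 1490 / (9740 − 1490) = 0.1806.

R ≈ 0.181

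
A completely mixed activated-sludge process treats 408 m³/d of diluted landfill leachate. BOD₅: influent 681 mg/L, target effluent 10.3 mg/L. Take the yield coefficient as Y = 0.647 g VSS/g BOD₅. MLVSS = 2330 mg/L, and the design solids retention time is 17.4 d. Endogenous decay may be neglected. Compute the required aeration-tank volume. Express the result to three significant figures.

V·X = Y·Q·ΔS·θ_c gives V = 0.647 × 408 × (681 − 10.3) × 17.4 / 2330 = 1322 m³.

V ≈ 1320 m³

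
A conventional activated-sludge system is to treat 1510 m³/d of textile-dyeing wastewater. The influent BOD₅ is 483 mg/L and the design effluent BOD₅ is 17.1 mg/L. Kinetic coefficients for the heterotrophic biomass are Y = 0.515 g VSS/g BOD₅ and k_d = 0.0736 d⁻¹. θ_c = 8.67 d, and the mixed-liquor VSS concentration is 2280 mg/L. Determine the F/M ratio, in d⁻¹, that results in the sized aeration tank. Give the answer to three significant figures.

F/M ≈ 0.380 d⁻¹

From the SRT design equation V = Y Q (S₀−S) θ_c / [X (1 + k_d θ_c)] = 0.515 × 1510 × (483 − 17.1) × 8.67 / [2280 × (1 + 0.0736 × 8.67)] = 3.14×10^6 / 3735 = 841.0 m³.
Food-to-microorganism ratio F/M = Q S₀ / (V X) = 1510 × 483 / (841.0 × 2280) = 0.3803 d⁻¹.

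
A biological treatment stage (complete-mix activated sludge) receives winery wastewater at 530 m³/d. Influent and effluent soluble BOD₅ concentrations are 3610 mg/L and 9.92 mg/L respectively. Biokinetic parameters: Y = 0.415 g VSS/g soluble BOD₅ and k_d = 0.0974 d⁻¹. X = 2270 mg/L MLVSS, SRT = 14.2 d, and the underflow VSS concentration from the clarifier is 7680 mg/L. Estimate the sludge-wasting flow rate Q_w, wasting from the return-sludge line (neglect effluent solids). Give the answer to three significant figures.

Steady-state biomass mass balance: V·X·(1 + k_d·θ_c) = Y·Q·(S₀ − S)·θ_c, so V = 0.415 × 530 × (3610 − 9.92) × 14.2 / [2270 × (1 + 0.0974 × 14.2)] = 1.12×10^7 / 5410 = 2079 m³.
θ_c = V·X/(Q_w·X_r) when wasting from the recycle, so Q_w = V·X/(θ_c·X_r) = 2079 × 2270 / (14.2 × 7680) = 43.26 m³/d.

Q_w ≈ 43.3 m³/d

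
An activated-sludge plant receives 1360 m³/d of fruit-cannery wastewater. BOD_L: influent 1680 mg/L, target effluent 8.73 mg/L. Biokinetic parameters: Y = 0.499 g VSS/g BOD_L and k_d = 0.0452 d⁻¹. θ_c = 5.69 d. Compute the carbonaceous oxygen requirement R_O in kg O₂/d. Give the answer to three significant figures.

Y_obs = Y / (1 + k_d θ_c) = 0.499 / (1 + 0.0452 × 5.69) = 0.499 / 1.257 = 0.3969.
Mass of BOD_L removed per day: Q(S₀ − S) = 1360 × 1671 g/m³ = 2273 kg/d.
Biomass synthesised: P_X = Y_obs × 2273 = 902.2 kg VSS/d.
R_O = Q·(S₀ − S) − 1.42·P_X = 2273 − 1.42 × 902.2 = 991.9 kg O₂/d.

R_O ≈ 992 kg O₂/d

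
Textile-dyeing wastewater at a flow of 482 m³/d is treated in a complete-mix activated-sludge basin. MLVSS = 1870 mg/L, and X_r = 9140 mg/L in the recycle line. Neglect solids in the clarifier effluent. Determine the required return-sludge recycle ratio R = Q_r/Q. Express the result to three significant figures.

Mass balance around the secondary clarifier (neglecting effluent solids): R = X / (X_r − X) = 1870 / (9140 − 1870) = 0.2572.

R ≈ 0.257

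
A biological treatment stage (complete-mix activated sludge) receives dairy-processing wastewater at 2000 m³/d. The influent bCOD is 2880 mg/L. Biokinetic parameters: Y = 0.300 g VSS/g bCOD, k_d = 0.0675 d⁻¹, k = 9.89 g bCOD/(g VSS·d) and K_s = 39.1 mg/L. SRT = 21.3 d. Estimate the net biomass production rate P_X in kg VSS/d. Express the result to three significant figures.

For a completely mixed reactor with recycle the Lawrence–McCarty relation gives S = K_s·(1 + k_d·θ_c) / [θ_c·(Y·k − k_d) − 1] = 39.1 × (1 + 0.0675 × 21.3) / [21.3 × (0.300 × 9.89 − 0.0675) − 1] = 95.32 / 60.76 = 1.569 mg/L.
The observed yield is Y_obs = Y/(1 + k_d·θ_c) = 0.300 / (1 + 0.0675 × 21.3) = 0.300 / 2.438 = 0.1231 g VSS per g bCOD removed.
Q·(S₀ − S) = 2000 × (2880 − 1.57) × 10⁻³ = 5757 kg/d removed.
P_X = Y_obs · Q(S₀ − S) = 0.1231 × 5757 = 708.5 kg VSS/d.

P_X ≈ 708 kg VSS/d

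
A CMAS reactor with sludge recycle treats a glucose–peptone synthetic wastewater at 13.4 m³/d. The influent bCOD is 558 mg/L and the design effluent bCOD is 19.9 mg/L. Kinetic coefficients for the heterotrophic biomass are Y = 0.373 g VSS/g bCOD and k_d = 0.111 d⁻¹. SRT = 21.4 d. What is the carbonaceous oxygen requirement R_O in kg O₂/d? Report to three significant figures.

R_O ≈ 6.08 kg O₂/d

Observed yield with endogenous decay: Y_obs = Y / (1 + k_d·θ_c) = 0.373 / (1 + 0.111 × 21.4) = 0.373 / 3.375 = 0.1105 g VSS/g bCOD.
Q·(S₀ − S) = 13.4 × (558 − 19.9) × 10⁻³ = 7.211 kg/d removed.
Biomass synthesised: P_X = Y_obs × 7.211 = 0.7968 kg VSS/d.
R_O = Q·ΔS − 1.42 P_X = 7.211 − 1.131 = 6.079 kg O₂/d.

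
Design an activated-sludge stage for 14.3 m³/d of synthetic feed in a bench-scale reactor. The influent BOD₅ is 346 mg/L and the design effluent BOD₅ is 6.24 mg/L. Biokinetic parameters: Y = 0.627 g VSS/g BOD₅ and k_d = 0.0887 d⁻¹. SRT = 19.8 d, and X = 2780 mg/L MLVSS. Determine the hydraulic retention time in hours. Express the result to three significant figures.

Steady-state biomass mass balance: V·X·(1 + k_d·θ_c) = Y·Q·(S₀ − S)·θ_c, so V = 0.627 × 14.3 × (346 − 6.24) × 19.8 / [2780 × (1 + 0.0887 × 19.8)] = 6.03×10^4 / 7662 = 7.872 m³.
Hydraulic retention time τ = V/Q = 7.872 / 14.3 = 0.5505 d = 13.21 h.

τ ≈ 13.2 h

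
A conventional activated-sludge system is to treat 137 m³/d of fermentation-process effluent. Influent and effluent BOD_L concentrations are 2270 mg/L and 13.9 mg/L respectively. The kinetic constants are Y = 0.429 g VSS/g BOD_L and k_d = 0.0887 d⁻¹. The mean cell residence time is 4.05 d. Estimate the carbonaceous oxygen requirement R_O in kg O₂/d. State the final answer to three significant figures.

Y_obs = Y / (1 + k_d θ_c) = 0.429 / (1 + 0.0887 × 4.05) = 0.429 / 1.359 = 0.3156.
ΔS = 2270 − 13.9 = 2256 mg/L, so the substrate removal rate is 137 × 2256/1000 = 309.1 kg BOD_L/d.
Biomass synthesised: P_X = Y_obs × 309.1 = 97.55 kg VSS/d.
Carbonaceous O₂ demand = substrate oxidised − cell-mass equivalent = 309.1 − 1.42 × 97.55 = 170.6 kg O₂/d.

R_O ≈ 171 kg O₂/d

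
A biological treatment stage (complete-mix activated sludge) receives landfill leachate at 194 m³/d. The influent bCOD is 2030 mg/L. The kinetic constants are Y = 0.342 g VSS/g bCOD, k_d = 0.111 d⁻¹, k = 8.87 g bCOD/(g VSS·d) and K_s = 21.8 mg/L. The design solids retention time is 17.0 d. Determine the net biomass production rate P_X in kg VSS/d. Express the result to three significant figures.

P_X ≈ 46.6 kg VSS/d

From the Monod/SRT balance for a CMAS, S = K_s·(1+k_d θ_c)/[θ_c·(Y k − k_d) − 1] = 21.8 × (1 + 0.111 × 17.0) / [17.0 × (0.342 × 8.87 − 0.111) − 1] = 62.94 / 48.68 = 1.293 mg/L.
Correct the yield for decay: Y_obs = Y/(1 + k_d θ_c) = 0.342 / (1 + 0.111 × 17.0) = 0.342 / 2.887 = 0.1185.
ΔS = 2030 − 1.29 = 2029 mg/L, so the substrate removal rate is 194 × 2029/1000 = 393.6 kg bCOD/d.
Net biomass production P_X = Y_obs × Q·(S₀ − S) = 0.1185 × 393.6 = 46.62 kg VSS/d.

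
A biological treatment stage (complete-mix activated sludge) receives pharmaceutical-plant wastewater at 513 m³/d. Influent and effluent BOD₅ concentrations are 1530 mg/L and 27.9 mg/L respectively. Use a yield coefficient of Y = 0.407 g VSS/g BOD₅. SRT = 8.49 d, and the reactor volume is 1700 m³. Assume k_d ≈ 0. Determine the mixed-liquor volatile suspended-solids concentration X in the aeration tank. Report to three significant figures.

X ≈ 1570 mg/L

X = Y·Q·ΔS·θ_c / V = 0.407 × 513 × (1530 − 27.9) × 8.49 / 1700 = 1566 mg/L.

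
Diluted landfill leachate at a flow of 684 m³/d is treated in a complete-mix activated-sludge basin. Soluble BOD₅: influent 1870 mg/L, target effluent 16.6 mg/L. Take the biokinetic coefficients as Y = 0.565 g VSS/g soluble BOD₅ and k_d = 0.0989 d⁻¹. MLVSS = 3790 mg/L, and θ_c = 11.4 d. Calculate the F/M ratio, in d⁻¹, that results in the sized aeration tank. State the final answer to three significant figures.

F/M ≈ 0.333 d⁻¹

Steady-state biomass mass balance: V·X·(1 + k_d·θ_c) = Y·Q·(S₀ − S)·θ_c, so V = 0.565 × 684 × (1870 − 16.6) × 11.4 / [3790 × (1 + 0.0989 × 11.4)] = 8.17×10^6 / 8063 = 1013 m³.
F/M = Q·S₀ / (V·X) = 684 × 1870 / (1013 × 3790) = 0.3333 g soluble BOD₅·(g VSS·d)⁻¹.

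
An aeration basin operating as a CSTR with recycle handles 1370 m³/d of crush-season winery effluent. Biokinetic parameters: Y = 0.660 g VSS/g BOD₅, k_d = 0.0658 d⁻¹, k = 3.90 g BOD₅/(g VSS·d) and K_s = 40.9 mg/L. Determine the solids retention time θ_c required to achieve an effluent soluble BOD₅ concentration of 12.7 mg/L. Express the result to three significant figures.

θ_c ≈ 1.84 d

At the target effluent, Y k S/(K_s+S) = 0.660×3.90×12.7/53.60 = 0.6099 d⁻¹.
θ_c = 1/(μ − k_d) = 1/(0.6099 − 0.0658) = 1/0.5441 = 1.838 d.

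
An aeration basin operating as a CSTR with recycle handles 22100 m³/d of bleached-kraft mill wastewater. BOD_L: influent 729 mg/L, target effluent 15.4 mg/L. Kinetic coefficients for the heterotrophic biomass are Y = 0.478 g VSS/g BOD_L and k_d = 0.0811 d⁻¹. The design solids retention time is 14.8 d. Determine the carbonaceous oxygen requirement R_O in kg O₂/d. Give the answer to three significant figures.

Correct the yield for decay: Y_obs = Y/(1 + k_d θ_c) = 0.478 / (1 + 0.0811 × 14.8) = 0.478 / 2.200 = 0.2172.
Mass of BOD_L removed per day: Q(S₀ − S) = 22100 × 713.6 g/m³ = 15771 kg/d.
Net sludge production P_X = 0.2172 × 15771 = 3426 kg VSS/d.
R_O = Q·(S₀ − S) − 1.42·P_X = 15771 − 1.42 × 3426 = 10906 kg O₂/d.

R_O ≈ 10900 kg O₂/d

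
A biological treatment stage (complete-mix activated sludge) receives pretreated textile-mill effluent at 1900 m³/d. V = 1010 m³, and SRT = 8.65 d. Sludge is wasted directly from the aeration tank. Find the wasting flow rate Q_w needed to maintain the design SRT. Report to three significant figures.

Wasting from the aeration tank: Q_w = V / θ_c = 1010 / 8.65 = 116.8 m³/d.

Q_w ≈ 117 m³/d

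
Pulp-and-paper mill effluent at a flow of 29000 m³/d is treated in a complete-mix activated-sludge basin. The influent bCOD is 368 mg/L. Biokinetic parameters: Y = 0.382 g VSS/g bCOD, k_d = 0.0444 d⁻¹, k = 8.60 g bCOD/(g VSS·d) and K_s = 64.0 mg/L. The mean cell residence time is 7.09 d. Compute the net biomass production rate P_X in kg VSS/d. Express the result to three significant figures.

P_X ≈ 3070 kg VSS/d

From the Monod/SRT balance for a CMAS, S = K_s·(1+k_d θ_c)/[θ_c·(Y k − k_d) − 1] = 64.0 × (1 + 0.0444 × 7.09) / [7.09 × (0.382 × 8.60 − 0.0444) − 1] = 84.15 / 21.98 = 3.829 mg/L.
Correct the yield for decay: Y_obs = Y/(1 + k_d θ_c) = 0.382 / (1 + 0.0444 × 7.09) = 0.382 / 1.315 = 0.2905.
ΔS = 368 − 3.83 = 364.2 mg/L, so the substrate removal rate is 29000 × 364.2/1000 = 10561 kg bCOD/d.
P_X = Y_obs · Q(S₀ − S) = 0.2905 × 10561 = 3068 kg VSS/d.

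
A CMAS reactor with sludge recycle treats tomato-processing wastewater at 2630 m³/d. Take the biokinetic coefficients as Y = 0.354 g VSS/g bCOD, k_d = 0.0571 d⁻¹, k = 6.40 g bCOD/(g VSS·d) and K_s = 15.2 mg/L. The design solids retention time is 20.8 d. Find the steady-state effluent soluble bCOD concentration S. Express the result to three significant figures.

From the Monod/SRT balance for a CMAS, S = K_s·(1+k_d θ_c)/[θ_c·(Y k − k_d) − 1] = 15.2 × (1 + 0.0571 × 20.8) / [20.8 × (0.354 × 6.40 − 0.0571) − 1] = 33.25 / 44.94 = 0.7400 mg/L.

S ≈ 0.740 mg/L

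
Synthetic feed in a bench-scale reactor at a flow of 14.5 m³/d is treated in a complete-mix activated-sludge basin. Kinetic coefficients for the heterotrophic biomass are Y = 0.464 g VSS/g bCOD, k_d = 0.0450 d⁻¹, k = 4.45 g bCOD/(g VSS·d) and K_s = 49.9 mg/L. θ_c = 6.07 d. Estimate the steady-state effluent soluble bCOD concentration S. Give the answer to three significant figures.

S ≈ 5.64 mg/L

For a completely mixed reactor with recycle the Lawrence–McCarty relation gives S = K_s·(1 + k_d·θ_c) / [θ_c·(Y·k − k_d) − 1] = 49.9 × (1 + 0.0450 × 6.07) / [6.07 × (0.464 × 4.45 − 0.0450) − 1] = 63.53 / 11.26 = 5.642 mg/L.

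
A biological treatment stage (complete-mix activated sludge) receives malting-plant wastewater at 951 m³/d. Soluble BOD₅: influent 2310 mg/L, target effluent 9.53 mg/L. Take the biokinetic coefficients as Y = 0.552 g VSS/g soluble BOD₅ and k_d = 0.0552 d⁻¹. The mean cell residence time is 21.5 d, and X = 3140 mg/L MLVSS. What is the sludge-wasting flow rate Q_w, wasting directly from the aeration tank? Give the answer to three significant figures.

Q_w ≈ 176 m³/d

Rearranging the biomass balance for a CMAS with decay, V = Y·Q·ΔS·θ_c / [X·(1+k_d θ_c)] = 0.552 × 951 × (2310 − 9.53) × 21.5 / [3140 × (1 + 0.0552 × 21.5)] = 2.6×10^7 / 6867 = 3781 m³.
With mixed-liquor wasting, θ_c = V/Q_w, so Q_w = V/θ_c = 3781/21.5 = 175.9 m³/d.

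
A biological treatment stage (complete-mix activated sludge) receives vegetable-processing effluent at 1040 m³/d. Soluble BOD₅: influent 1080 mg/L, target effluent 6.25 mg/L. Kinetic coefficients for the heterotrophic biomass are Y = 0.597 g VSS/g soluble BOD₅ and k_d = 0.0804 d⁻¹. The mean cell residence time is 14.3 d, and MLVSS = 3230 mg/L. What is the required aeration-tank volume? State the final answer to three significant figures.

Steady-state biomass mass balance: V·X·(1 + k_d·θ_c) = Y·Q·(S₀ − S)·θ_c, so V = 0.597 × 1040 × (1080 − 6.25) × 14.3 / [3230 × (1 + 0.0804 × 14.3)] = 9.53×10^6 / 6944 = 1373 m³.

V ≈ 1370 m³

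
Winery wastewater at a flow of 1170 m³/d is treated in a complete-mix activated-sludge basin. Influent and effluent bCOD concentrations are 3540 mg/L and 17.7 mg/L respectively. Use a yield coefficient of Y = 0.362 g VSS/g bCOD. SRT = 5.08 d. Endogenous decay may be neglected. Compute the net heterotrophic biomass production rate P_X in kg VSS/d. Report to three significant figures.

No decay correction is needed, so Y_obs = Y = 0.362.
ΔS = 3540 − 17.7 = 3522 mg/L, so the substrate removal rate is 1170 × 3522/1000 = 4121 kg bCOD/d.
Net biomass production P_X = Y_obs × Q·(S₀ − S) = 0.3620 × 4121 = 1492 kg VSS/d.

P_X ≈ 1490 kg VSS/d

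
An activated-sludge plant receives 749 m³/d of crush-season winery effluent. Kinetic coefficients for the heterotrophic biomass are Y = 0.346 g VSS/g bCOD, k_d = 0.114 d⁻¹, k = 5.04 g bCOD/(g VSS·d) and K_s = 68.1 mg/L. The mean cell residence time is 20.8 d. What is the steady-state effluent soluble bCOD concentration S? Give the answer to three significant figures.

Effluent substrate depends only on kinetics and SRT: S = K_s(1 + k_d θ_c) / [θ_c(Yk − k_d) − 1] = 68.1 × (1 + 0.114 × 20.8) / [20.8 × (0.346 × 5.04 − 0.114) − 1] = 229.6 / 32.90 = 6.978 mg/L.

S ≈ 6.98 mg/L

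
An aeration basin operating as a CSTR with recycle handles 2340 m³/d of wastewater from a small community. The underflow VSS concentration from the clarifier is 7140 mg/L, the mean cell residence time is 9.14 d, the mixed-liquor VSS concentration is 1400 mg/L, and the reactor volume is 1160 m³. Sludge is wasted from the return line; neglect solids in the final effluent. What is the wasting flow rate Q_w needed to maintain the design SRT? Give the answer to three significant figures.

Q_w ≈ 24.9 m³/d

Q_w = (V·X)/(θ_c X_r) = 1160 × 1400 / (9.14 × 7140) = 24.89 m³/d.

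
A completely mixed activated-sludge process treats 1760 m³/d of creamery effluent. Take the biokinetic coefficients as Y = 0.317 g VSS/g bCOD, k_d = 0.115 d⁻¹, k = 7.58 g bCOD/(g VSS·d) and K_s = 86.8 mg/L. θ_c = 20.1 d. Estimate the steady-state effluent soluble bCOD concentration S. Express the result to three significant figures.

Effluent substrate depends only on kinetics and SRT: S = K_s(1 + k_d θ_c) / [θ_c(Yk − k_d) − 1] = 86.8 × (1 + 0.115 × 20.1) / [20.1 × (0.317 × 7.58 − 0.115) − 1] = 287.4 / 44.99 = 6.390 mg/L.

S ≈ 6.39 mg/L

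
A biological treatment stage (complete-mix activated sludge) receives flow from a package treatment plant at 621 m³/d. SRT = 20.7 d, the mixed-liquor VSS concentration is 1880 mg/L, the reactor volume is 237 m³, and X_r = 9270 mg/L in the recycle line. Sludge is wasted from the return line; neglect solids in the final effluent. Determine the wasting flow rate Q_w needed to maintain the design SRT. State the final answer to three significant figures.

Wasting from the return line (neglecting effluent solids): Q_w = V·X / (θ_c·X_r) = 237.0 × 1880 / (20.7 × 9270) = 2.322 m³/d.

Q_w ≈ 2.32 m³/d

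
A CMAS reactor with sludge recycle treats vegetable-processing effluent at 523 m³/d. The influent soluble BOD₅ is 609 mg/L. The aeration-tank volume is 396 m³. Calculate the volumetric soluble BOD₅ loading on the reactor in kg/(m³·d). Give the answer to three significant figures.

L_v = Q S₀ / V = 523 × 609 × 10⁻³ / 396.0 = 0.8043 kg/(m³·d).

L_v ≈ 0.804 kg soluble BOD₅/(m³·d)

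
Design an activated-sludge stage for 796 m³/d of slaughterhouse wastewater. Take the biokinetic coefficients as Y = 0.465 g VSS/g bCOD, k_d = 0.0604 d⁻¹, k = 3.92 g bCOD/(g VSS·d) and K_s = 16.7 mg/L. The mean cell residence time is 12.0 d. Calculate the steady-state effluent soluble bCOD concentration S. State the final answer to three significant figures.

For a completely mixed reactor with recycle the Lawrence–McCarty relation gives S = K_s·(1 + k_d·θ_c) / [θ_c·(Y·k − k_d) − 1] = 16.7 × (1 + 0.0604 × 12.0) / [12.0 × (0.465 × 3.92 − 0.0604) − 1] = 28.80 / 20.15 = 1.430 mg/L.

S ≈ 1.43 mg/L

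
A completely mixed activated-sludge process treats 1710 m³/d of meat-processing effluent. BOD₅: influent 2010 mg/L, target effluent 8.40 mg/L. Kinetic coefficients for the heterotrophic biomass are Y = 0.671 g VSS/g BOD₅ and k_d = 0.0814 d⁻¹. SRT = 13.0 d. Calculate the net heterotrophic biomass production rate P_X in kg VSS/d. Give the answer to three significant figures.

Y_obs = Y / (1 + k_d θ_c) = 0.671 / (1 + 0.0814 × 13.0) = 0.671 / 2.058 = 0.3260.
Q·(S₀ − S) = 1710 × (2010 − 8.40) × 10⁻³ = 3423 kg/d removed.
Biomass produced: P_X = Y_obs·Q·ΔS = 0.3260 × 3423 ≈ 1116 kg VSS/d.

P_X ≈ 1120 kg VSS/d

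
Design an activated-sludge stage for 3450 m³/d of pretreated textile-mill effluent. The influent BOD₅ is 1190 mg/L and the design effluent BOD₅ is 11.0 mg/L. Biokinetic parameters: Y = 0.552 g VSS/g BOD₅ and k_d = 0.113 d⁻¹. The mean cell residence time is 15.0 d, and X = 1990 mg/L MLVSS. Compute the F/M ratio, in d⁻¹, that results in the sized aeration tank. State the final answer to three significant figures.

Rearranging the biomass balance for a CMAS with decay, V = Y·Q·ΔS·θ_c / [X·(1+k_d θ_c)] = 0.552 × 3450 × (1190 − 11.0) × 15.0 / [1990 × (1 + 0.113 × 15.0)] = 3.37×10^7 / 5363 = 6280 m³.
Food-to-microorganism ratio F/M = Q S₀ / (V X) = 3450 × 1190 / (6280 × 1990) = 0.3285 d⁻¹.

F/M ≈ 0.329 d⁻¹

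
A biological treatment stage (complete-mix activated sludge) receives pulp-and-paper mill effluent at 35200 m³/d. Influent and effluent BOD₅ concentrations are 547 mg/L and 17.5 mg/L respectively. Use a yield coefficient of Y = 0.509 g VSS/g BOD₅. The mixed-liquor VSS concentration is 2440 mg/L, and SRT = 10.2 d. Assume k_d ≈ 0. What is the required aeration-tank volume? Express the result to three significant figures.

V ≈ 39700 m³

With k_d = 0 the design equation reduces to V = Y Q (S₀−S) θ_c / X = 0.509 × 35200 × (547 − 17.5) × 10.2 / 2440 = 39659 m³.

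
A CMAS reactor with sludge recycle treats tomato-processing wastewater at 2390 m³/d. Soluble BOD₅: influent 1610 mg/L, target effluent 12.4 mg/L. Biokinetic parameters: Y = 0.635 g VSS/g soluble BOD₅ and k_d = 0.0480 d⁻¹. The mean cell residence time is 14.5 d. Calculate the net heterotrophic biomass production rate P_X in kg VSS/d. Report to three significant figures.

The observed yield is Y_obs = Y/(1 + k_d·θ_c) = 0.635 / (1 + 0.0480 × 14.5) = 0.635 / 1.696 = 0.3744 g VSS per g soluble BOD₅ removed.
Q·(S₀ − S) = 2390 × (1610 − 12.4) × 10⁻³ = 3818 kg/d removed.
Biomass produced: P_X = Y_obs·Q·ΔS = 0.3744 × 3818 ≈ 1430 kg VSS/d.

P_X ≈ 1430 kg VSS/d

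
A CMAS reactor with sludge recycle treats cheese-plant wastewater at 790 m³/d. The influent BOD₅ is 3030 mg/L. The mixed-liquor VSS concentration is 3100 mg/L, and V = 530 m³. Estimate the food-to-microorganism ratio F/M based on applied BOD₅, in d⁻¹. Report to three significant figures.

F/M ≈ 1.46 d⁻¹

F/M = Q·S₀ / (V·X) = 790 × 3030 / (530.0 × 3100) = 1.457 g BOD₅·(g VSS·d)⁻¹.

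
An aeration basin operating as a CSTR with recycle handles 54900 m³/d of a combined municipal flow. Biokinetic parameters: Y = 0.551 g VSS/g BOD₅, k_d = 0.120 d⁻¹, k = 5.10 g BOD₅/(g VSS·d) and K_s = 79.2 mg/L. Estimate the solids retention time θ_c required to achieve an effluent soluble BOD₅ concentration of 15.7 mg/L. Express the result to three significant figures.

θ_c ≈ 2.90 d

Specific growth rate at S = 15.7 mg/L: μ = YkS/(K_s+S) = 0.551·5.10·15.7/(79.2+15.7) = 0.4649 d⁻¹.
Then 1/θ_c = μ − k_d = 0.4649 − 0.120 = 0.3449 d⁻¹, giving θ_c = 2.899 d.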